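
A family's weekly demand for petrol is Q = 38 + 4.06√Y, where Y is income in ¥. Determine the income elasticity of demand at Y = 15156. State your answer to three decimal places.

0.465

At Y = 15156: Q = 537.825.
dQ/dY = 4.06/(2√Y) = 0.0164894 at this income.
η = (dQ/dY)·(Y/Q) = 0.0164894 × (15156/537.825) = 0.465.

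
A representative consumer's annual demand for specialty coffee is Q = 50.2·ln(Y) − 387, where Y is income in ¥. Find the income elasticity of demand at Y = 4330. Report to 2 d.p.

At Y = 4330: Q = 33.341.
dQ/dY = 50.2/Y = 0.0115935 at this income.
η = (dQ/dY)·(Y/Q) = 0.0115935 × (4330/33.341) = 1.51.

1.51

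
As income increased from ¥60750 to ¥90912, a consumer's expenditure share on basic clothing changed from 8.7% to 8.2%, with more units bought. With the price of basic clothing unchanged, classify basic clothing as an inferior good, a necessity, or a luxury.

Quantity rises but the budget share falls as income rises, so 0 < η < 1.

necessity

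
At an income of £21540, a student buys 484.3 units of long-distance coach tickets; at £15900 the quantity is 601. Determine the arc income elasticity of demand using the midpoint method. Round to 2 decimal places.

ΔQ = 601 − 484.3 = 116.7; midpoint Q̄ = (484.3 + 601)/2 = 542.65.
ΔI = 15900 − 21540 = -5640; midpoint Ī = (21540 + 15900)/2 = 18720.
η = (ΔQ/Q̄) ÷ (ΔI/Ī) = (116.7/542.65) ÷ (-5640/18720) = -0.71.

-0.71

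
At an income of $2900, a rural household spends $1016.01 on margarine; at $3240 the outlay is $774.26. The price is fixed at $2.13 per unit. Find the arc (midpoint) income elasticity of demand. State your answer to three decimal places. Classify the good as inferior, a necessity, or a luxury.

-2.439 (inferior good)

With a constant price, Q₁ = 1016.01/2.13 = 477.000 and Q₂ = 774.26/2.13 = 363.502 (equivalently, work directly with expenditure since P cancels).
Midpoint %ΔQ = (774.26 − 1016.01)/895.14 = -0.27007; midpoint %ΔI = (3240 − 2900)/3070 = 0.11075.
η = -0.27007 / 0.11075 = -2.439.
η < 0 ⇒ inferior good.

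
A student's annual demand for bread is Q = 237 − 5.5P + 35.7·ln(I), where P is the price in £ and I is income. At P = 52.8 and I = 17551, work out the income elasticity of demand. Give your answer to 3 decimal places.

At P = 52.8, I = 17551: Q = 295.491.
Holding P constant, ∂Q/∂I = 35.7/I = 0.00203407.
η_I = (∂Q/∂I)·(I/Q) = 0.00203407 × (17551/295.491) = 0.121.

0.121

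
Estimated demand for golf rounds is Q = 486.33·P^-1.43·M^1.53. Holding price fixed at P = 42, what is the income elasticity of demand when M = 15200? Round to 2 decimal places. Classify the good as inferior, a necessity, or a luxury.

For a multiplicative demand Q = A·P^α·M^β, the income elasticity is β everywhere.
Here β = 1.53, so η = 1.53.
Since η > 1, this is a luxury.

1.53 (luxury)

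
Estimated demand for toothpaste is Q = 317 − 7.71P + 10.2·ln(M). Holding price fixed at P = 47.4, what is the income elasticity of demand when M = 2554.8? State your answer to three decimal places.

At P = 47.4, M = 2554.8: Q = 31.572.
Holding P constant, ∂Q/∂M = 10.2/M = 0.00399248.
η_M = (∂Q/∂M)·(M/Q) = 0.00399248 × (2554.8/31.572) = 0.323.

0.323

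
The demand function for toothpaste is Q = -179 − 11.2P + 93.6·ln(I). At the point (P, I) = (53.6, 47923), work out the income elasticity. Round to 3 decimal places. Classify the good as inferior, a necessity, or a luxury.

At P = 53.6, I = 47923: Q = 229.440.
Holding P constant, ∂Q/∂I = 93.6/I = 0.00195313.
η_I = (∂Q/∂I)·(I/Q) = 0.00195313 × (47923/229.440) = 0.408.
Since 0 < η < 1, this is a necessity.

0.408 (necessity)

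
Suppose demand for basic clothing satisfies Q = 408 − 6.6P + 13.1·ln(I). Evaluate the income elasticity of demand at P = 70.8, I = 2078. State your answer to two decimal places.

0.32

At P = 70.8, I = 2078: Q = 40.793.
Holding P constant, ∂Q/∂I = 13.1/I = 0.00630414.
η_I = (∂Q/∂I)·(I/Q) = 0.00630414 × (2078/40.793) = 0.32.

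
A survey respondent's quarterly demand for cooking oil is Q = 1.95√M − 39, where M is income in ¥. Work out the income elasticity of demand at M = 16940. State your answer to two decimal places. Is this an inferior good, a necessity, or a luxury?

0.59 (necessity)

At M = 16940: Q = 214.800.
dQ/dM = 1.95/(2√M) = 0.00749114 at this income.
η = (dQ/dM)·(M/Q) = 0.00749114 × (16940/214.800) = 0.59.
Since 0 < η < 1, the good is a necessity.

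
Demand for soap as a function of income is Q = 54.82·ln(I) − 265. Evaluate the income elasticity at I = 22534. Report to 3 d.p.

At I = 22534: Q = 284.449.
dQ/dI = 54.82/I = 0.00243277 at this income.
η = (dQ/dI)·(I/Q) = 0.00243277 × (22534/284.449) = 0.193.

0.193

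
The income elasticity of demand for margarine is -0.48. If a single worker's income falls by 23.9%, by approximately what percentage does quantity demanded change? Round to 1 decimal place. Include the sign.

11.5%

%ΔQ ≈ η × %ΔI = -0.48 × (-23.9%) = 11.5%.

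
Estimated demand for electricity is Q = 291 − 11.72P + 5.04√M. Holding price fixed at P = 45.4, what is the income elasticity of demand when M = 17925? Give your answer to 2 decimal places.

At P = 45.4, M = 17925: Q = 433.689.
Holding P constant, ∂Q/∂M = 5.04/(2√M) = 0.0188222.
η_M = (∂Q/∂M)·(M/Q) = 0.0188222 × (17925/433.689) = 0.78.

0.78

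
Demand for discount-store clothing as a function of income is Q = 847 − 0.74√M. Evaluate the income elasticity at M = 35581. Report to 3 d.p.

-0.099

At M = 35581: Q = 707.414.
dQ/dM = -0.74/(2√M) = -0.00196152 at this income.
η = (dQ/dM)·(M/Q) = -0.00196152 × (35581/707.414) = -0.099.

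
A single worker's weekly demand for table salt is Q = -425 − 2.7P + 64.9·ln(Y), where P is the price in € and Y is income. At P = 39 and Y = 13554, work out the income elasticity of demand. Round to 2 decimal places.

At P = 39, Y = 13554: Q = 87.187.
Holding P constant, ∂Q/∂Y = 64.9/Y = 0.00478825.
η_Y = (∂Q/∂Y)·(Y/Q) = 0.00478825 × (13554/87.187) = 0.74.

0.74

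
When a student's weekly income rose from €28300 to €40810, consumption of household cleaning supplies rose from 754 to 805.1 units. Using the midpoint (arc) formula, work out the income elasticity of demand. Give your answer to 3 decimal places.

ΔQ = 805.1 − 754 = 51.1; midpoint Q̄ = (754 + 805.1)/2 = 779.55.
ΔI = 40810 − 28300 = 12510; midpoint Ī = (28300 + 40810)/2 = 34555.
η = (ΔQ/Q̄) ÷ (ΔI/Ī) = (51.1/779.55) ÷ (12510/34555) = 0.181.

0.181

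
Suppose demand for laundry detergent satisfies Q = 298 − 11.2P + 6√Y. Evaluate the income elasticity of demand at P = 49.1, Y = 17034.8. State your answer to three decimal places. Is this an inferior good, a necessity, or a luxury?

At P = 49.1, Y = 17034.8: Q = 531.185.
Holding P constant, ∂Q/∂Y = 6/(2√Y) = 0.0229854.
η_Y = (∂Q/∂Y)·(Y/Q) = 0.0229854 × (17034.8/531.185) = 0.737.
Since 0 < η < 1, this is a necessity.

0.737 (necessity)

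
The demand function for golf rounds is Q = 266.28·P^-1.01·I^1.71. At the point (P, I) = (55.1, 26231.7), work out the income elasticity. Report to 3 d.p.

For a multiplicative demand Q = A·P^α·I^β, the income elasticity is β everywhere.
Here β = 1.71, so η = 1.710.

1.710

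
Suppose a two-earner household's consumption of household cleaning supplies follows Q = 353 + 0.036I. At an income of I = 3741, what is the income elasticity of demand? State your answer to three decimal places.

At I = 3741: Q = 487.676.
dQ/dI = 0.036.
η = (dQ/dI)·(I/Q) = 0.036 × (3741/487.676) = 0.276.

0.276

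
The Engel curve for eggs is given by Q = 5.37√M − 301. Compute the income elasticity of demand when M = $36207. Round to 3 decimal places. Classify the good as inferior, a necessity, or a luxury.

0.709 (necessity)

At M = 36207: Q = 720.811.
dQ/dM = 5.37/(2√M) = 0.0141107 at this income.
η = (dQ/dM)·(M/Q) = 0.0141107 × (36207/720.811) = 0.709.
Since 0 < η < 1, the good is a necessity.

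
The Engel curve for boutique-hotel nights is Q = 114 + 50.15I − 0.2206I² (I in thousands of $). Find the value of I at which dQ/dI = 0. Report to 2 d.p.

113.67

dQ/dI = 50.15 − 0.4412I.
The good is inferior where dQ/dI < 0. Setting dQ/dI = 0 gives I = 50.15 / 0.4412 = 113.67.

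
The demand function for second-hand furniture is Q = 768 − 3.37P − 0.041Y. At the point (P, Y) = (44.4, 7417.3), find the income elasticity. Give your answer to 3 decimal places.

-0.968

At P = 44.4, Y = 7417.3: Q = 314.263.
Holding P constant, ∂Q/∂Y = −0.041.
η_Y = (∂Q/∂Y)·(Y/Q) = -0.041 × (7417.3/314.263) = -0.968.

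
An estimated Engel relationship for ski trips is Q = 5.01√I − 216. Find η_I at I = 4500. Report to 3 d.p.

1.399

At I = 4500: Q = 120.081.
dQ/dI = 5.01/(2√I) = 0.0373423 at this income.
η = (dQ/dI)·(I/Q) = 0.0373423 × (4500/120.081) = 1.399.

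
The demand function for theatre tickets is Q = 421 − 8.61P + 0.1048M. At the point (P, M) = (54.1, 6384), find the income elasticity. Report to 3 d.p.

1.072

At P = 54.1, M = 6384: Q = 624.242.
Holding P constant, ∂Q/∂M = 0.1048.
η_M = (∂Q/∂M)·(M/Q) = 0.1048 × (6384/624.242) = 1.072.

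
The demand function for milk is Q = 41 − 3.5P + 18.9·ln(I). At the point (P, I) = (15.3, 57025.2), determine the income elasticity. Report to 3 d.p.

At P = 15.3, I = 57025.2: Q = 194.429.
Holding P constant, ∂Q/∂I = 18.9/I = 0.000331432.
η_I = (∂Q/∂I)·(I/Q) = 0.000331432 × (57025.2/194.429) = 0.097.

0.097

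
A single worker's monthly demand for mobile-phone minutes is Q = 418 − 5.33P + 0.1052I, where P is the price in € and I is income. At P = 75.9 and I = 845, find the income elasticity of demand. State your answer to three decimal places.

0.869

At P = 75.9, I = 845: Q = 102.347.
Holding P constant, ∂Q/∂I = 0.1052.
η_I = (∂Q/∂I)·(I/Q) = 0.1052 × (845/102.347) = 0.869.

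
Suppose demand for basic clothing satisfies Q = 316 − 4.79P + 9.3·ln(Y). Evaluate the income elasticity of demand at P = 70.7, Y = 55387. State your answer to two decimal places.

At P = 70.7, Y = 55387: Q = 78.923.
Holding P constant, ∂Q/∂Y = 9.3/Y = 0.000167909.
η_Y = (∂Q/∂Y)·(Y/Q) = 0.000167909 × (55387/78.923) = 0.12.

0.12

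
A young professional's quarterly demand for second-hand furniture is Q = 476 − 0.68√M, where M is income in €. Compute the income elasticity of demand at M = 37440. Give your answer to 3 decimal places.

At M = 37440: Q = 344.424.
dQ/dM = -0.68/(2√M) = -0.00175716 at this income.
η = (dQ/dM)·(M/Q) = -0.00175716 × (37440/344.424) = -0.191.

-0.191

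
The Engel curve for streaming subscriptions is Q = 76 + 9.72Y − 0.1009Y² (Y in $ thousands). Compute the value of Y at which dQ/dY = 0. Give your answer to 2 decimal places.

48.17

dQ/dY = 9.72 − 0.2018Y.
The good is inferior where dQ/dY < 0. Setting dQ/dY = 0 gives Y = 9.72 / 0.2018 = 48.17.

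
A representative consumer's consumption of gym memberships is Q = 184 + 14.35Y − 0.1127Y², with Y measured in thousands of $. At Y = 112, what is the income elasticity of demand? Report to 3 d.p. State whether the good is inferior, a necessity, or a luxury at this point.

-3.232 (inferior good)

At Y = 112: Q = 377.4912.
dQ/dY = 14.35 − 0.2254Y = -10.89480.
η = (dQ/dY)·(Y/Q) = -10.89480 × (112/377.4912) = -3.232.
η < 0 ⇒ inferior good.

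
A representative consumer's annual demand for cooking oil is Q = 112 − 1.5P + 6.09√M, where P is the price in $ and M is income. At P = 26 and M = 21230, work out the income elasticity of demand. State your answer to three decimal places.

At P = 26, M = 21230: Q = 960.345.
Holding P constant, ∂Q/∂M = 6.09/(2√M) = 0.0208984.
η_M = (∂Q/∂M)·(M/Q) = 0.0208984 × (21230/960.345) = 0.462.

0.462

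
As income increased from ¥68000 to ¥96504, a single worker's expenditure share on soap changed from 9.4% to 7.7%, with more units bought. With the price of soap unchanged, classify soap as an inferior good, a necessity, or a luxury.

necessity

Quantity rises but the budget share falls as income rises, so 0 < η < 1.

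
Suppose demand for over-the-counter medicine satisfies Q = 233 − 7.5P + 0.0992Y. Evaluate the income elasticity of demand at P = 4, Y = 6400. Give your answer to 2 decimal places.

At P = 4, Y = 6400: Q = 837.880.
Holding P constant, ∂Q/∂Y = 0.0992.
η_Y = (∂Q/∂Y)·(Y/Q) = 0.0992 × (6400/837.880) = 0.76.

0.76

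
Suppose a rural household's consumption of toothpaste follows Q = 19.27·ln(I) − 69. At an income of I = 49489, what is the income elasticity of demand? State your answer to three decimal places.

At I = 49489: Q = 139.299.
dQ/dI = 19.27/I = 0.000389379 at this income.
η = (dQ/dI)·(I/Q) = 0.000389379 × (49489/139.299) = 0.138.

0.138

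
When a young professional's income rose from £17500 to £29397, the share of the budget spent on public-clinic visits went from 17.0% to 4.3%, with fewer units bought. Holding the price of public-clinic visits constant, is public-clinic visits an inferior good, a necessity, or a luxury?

Quantity demanded falls as income rises, so η < 0.

inferior good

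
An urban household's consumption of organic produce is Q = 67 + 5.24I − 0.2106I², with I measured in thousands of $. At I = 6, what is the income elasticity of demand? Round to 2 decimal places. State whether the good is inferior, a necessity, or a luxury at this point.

At I = 6: Q = 90.8584.
dQ/dI = 5.24 − 0.4212I = 2.71280.
η = (dQ/dI)·(I/Q) = 2.71280 × (6/90.8584) = 0.18.
0 < η < 1 ⇒ necessity.

0.18 (necessity)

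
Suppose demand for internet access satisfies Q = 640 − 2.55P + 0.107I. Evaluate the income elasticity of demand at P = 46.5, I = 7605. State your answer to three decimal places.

At P = 46.5, I = 7605: Q = 1335.160.
Holding P constant, ∂Q/∂I = 0.107.
η_I = (∂Q/∂I)·(I/Q) = 0.107 × (7605/1335.160) = 0.609.

0.609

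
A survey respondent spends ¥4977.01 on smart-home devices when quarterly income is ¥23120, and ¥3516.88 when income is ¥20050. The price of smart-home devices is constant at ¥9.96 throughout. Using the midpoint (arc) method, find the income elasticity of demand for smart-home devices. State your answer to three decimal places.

With a constant price, Q₁ = 4977.01/9.96 = 499.700 and Q₂ = 3516.88/9.96 = 353.100 (equivalently, work directly with expenditure since P cancels).
Midpoint %ΔQ = (3516.88 − 4977.01)/4246.95 = -0.34381; midpoint %ΔI = (20050 − 23120)/21585 = -0.14223.
η = -0.34381 / -0.14223 = 2.417.

2.417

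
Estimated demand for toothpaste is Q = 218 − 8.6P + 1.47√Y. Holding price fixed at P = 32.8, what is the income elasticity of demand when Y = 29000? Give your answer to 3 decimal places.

0.672

At P = 32.8, Y = 29000: Q = 186.252.
Holding P constant, ∂Q/∂Y = 1.47/(2√Y) = 0.00431607.
η_Y = (∂Q/∂Y)·(Y/Q) = 0.00431607 × (29000/186.252) = 0.672.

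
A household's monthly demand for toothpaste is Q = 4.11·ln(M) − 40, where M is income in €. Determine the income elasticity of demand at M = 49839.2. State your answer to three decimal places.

At M = 49839.2: Q = 4.456.
dQ/dM = 4.11/M = 0.0000824652 at this income.
η = (dQ/dM)·(M/Q) = 0.0000824652 × (49839.2/4.456) = 0.922.

0.922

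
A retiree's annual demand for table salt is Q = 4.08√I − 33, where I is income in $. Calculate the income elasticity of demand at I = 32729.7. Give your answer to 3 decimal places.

At I = 32729.7: Q = 705.127.
dQ/dI = 4.08/(2√I) = 0.0112761 at this income.
η = (dQ/dI)·(I/Q) = 0.0112761 × (32729.7/705.127) = 0.523.

0.523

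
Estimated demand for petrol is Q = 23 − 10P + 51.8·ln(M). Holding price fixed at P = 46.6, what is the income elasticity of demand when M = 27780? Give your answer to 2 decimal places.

0.60

At P = 46.6, M = 27780: Q = 87.021.
Holding P constant, ∂Q/∂M = 51.8/M = 0.00186465.
η_M = (∂Q/∂M)·(M/Q) = 0.00186465 × (27780/87.021) = 0.60.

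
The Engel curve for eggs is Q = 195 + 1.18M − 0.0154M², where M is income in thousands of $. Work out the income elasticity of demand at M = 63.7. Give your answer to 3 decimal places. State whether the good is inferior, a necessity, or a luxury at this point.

At M = 63.7: Q = 207.6776.
dQ/dM = 1.18 − 0.0308M = -0.78196.
η = (dQ/dM)·(M/Q) = -0.78196 × (63.7/207.6776) = -0.240.
η < 0 ⇒ inferior good.

-0.240 (inferior good)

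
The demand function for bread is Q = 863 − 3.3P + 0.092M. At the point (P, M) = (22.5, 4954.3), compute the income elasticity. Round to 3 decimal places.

At P = 22.5, M = 4954.3: Q = 1244.546.
Holding P constant, ∂Q/∂M = 0.092.
η_M = (∂Q/∂M)·(M/Q) = 0.092 × (4954.3/1244.546) = 0.366.

0.366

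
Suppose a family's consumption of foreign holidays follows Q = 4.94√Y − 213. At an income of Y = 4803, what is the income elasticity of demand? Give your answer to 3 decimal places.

1.323

At Y = 4803: Q = 129.360.
dQ/dY = 4.94/(2√Y) = 0.0356402 at this income.
η = (dQ/dY)·(Y/Q) = 0.0356402 × (4803/129.360) = 1.323.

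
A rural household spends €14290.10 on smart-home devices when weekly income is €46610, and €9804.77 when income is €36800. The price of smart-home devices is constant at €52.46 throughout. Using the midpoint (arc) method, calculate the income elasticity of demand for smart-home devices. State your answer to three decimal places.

1.583

With a constant price, Q₁ = 14290.10/52.46 = 272.400 and Q₂ = 9804.77/52.46 = 186.900 (equivalently, work directly with expenditure since P cancels).
Midpoint %ΔQ = (9804.77 − 14290.10)/12047.44 = -0.37231; midpoint %ΔI = (36800 − 46610)/41705 = -0.23522.
η = -0.37231 / -0.23522 = 1.583.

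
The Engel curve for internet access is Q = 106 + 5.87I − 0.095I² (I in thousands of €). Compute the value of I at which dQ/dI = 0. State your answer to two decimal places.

30.89

dQ/dI = 5.87 − 0.19I.
The good is inferior where dQ/dI < 0. Setting dQ/dI = 0 gives I = 5.87 / 0.19 = 30.89.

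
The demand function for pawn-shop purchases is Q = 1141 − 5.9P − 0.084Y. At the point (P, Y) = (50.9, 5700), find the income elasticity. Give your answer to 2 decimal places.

At P = 50.9, Y = 5700: Q = 361.890.
Holding P constant, ∂Q/∂Y = −0.084.
η_Y = (∂Q/∂Y)·(Y/Q) = -0.084 × (5700/361.890) = -1.32.

-1.32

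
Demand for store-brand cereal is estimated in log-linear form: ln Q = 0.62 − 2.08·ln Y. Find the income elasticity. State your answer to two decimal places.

In a log-linear demand, the coefficient on ln Y is the income elasticity.
So η = -2.08.

-2.08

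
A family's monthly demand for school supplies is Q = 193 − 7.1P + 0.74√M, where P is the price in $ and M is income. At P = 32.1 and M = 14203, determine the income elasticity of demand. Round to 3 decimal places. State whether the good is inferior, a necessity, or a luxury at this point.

At P = 32.1, M = 14203: Q = 53.280.
Holding P constant, ∂Q/∂M = 0.74/(2√M) = 0.00310464.
η_M = (∂Q/∂M)·(M/Q) = 0.00310464 × (14203/53.280) = 0.828.
Since 0 < η < 1, this is a necessity.

0.828 (necessity)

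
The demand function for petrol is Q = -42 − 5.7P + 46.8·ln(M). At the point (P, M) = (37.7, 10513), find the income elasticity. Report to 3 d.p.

0.265

At P = 37.7, M = 10513: Q = 176.495.
Holding P constant, ∂Q/∂M = 46.8/M = 0.00445163.
η_M = (∂Q/∂M)·(M/Q) = 0.00445163 × (10513/176.495) = 0.265.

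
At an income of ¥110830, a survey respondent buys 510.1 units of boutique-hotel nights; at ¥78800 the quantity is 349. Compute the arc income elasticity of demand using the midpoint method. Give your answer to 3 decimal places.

ΔQ = 349 − 510.1 = -161.1; midpoint Q̄ = (510.1 + 349)/2 = 429.55.
ΔI = 78800 − 110830 = -32030; midpoint Ī = (110830 + 78800)/2 = 94815.
η = (ΔQ/Q̄) ÷ (ΔI/Ī) = (-161.1/429.55) ÷ (-32030/94815) = 1.110.

1.110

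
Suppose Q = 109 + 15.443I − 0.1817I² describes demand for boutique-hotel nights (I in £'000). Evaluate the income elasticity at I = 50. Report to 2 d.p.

-0.32

At I = 50: Q = 426.9000.
dQ/dI = 15.443 − 0.3634I = -2.72700.
η = (dQ/dI)·(I/Q) = -2.72700 × (50/426.9000) = -0.32.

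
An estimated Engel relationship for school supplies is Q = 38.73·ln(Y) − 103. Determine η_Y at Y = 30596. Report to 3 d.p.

At Y = 30596: Q = 297.028.
dQ/dY = 38.73/Y = 0.00126585 at this income.
η = (dQ/dY)·(Y/Q) = 0.00126585 × (30596/297.028) = 0.130.

0.130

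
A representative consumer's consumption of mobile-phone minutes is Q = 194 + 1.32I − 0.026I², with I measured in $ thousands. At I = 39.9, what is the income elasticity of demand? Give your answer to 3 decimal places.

-0.147

At I = 39.9: Q = 205.2757.
dQ/dI = 1.32 − 0.052I = -0.75480.
η = (dQ/dI)·(I/Q) = -0.75480 × (39.9/205.2757) = -0.147.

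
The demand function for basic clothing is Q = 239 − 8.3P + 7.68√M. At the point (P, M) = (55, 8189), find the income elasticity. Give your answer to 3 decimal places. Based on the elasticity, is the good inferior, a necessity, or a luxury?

0.728 (necessity)

At P = 55, M = 8189: Q = 477.487.
Holding P constant, ∂Q/∂M = 7.68/(2√M) = 0.0424342.
η_M = (∂Q/∂M)·(M/Q) = 0.0424342 × (8189/477.487) = 0.728.
Since 0 < η < 1, this is a necessity.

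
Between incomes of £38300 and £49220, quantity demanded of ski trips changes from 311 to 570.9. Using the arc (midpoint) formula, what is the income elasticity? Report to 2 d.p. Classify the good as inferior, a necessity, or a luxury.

ΔQ = 570.9 − 311 = 259.9; midpoint Q̄ = (311 + 570.9)/2 = 440.95.
ΔI = 49220 − 38300 = 10920; midpoint Ī = (38300 + 49220)/2 = 43760.
η = (ΔQ/Q̄) ÷ (ΔI/Ī) = (259.9/440.95) ÷ (10920/43760) = 2.36.
η > 1 ⇒ luxury.

2.36 (luxury)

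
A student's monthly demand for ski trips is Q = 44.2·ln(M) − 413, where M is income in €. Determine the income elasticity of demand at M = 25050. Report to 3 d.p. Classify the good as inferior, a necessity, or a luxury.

1.274 (luxury)

At M = 25050: Q = 34.685.
dQ/dM = 44.2/M = 0.00176447 at this income.
η = (dQ/dM)·(M/Q) = 0.00176447 × (25050/34.685) = 1.274.
Since η > 1, the good is a luxury.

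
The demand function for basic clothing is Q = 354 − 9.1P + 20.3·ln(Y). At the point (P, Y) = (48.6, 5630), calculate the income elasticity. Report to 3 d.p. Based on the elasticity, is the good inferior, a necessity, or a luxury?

At P = 48.6, Y = 5630: Q = 87.048.
Holding P constant, ∂Q/∂Y = 20.3/Y = 0.00360568.
η_Y = (∂Q/∂Y)·(Y/Q) = 0.00360568 × (5630/87.048) = 0.233.
Since 0 < η < 1, this is a necessity.

0.233 (necessity)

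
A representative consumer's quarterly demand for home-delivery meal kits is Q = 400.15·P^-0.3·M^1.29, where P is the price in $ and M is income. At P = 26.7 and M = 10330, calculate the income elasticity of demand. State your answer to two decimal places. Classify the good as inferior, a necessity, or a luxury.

1.29 (luxury)

For a multiplicative demand Q = A·P^α·M^β, the income elasticity is β everywhere.
Here β = 1.29, so η = 1.29.
Since η > 1, this is a luxury.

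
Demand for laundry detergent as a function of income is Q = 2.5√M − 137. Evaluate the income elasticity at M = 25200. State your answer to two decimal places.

0.76

At M = 25200: Q = 259.863.
dQ/dM = 2.5/(2√M) = 0.00787426 at this income.
η = (dQ/dM)·(M/Q) = 0.00787426 × (25200/259.863) = 0.76.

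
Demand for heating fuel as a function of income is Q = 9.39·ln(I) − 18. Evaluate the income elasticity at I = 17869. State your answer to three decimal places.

0.127

At I = 17869: Q = 73.936.
dQ/dI = 9.39/I = 0.000525491 at this income.
η = (dQ/dI)·(I/Q) = 0.000525491 × (17869/73.936) = 0.127.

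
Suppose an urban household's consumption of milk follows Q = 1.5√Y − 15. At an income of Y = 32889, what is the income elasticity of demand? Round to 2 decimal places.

0.53

At Y = 32889: Q = 257.030.
dQ/dY = 1.5/(2√Y) = 0.00413558 at this income.
η = (dQ/dY)·(Y/Q) = 0.00413558 × (32889/257.030) = 0.53.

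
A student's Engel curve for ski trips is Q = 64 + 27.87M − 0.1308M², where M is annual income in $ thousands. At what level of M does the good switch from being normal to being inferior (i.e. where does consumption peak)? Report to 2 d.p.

106.54

dQ/dM = 27.87 − 0.2616M.
The good is inferior where dQ/dM < 0. Setting dQ/dM = 0 gives M = 27.87 / 0.2616 = 106.54.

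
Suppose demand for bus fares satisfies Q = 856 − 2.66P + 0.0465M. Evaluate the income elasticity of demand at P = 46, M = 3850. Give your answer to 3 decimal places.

At P = 46, M = 3850: Q = 912.665.
Holding P constant, ∂Q/∂M = 0.0465.
η_M = (∂Q/∂M)·(M/Q) = 0.0465 × (3850/912.665) = 0.196.

0.196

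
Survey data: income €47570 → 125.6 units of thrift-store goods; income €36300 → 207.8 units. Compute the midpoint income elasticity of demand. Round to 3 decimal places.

-1.835

ΔQ = 207.8 − 125.6 = 82.2; midpoint Q̄ = (125.6 + 207.8)/2 = 166.7.
ΔI = 36300 − 47570 = -11270; midpoint Ī = (47570 + 36300)/2 = 41935.
η = (ΔQ/Q̄) ÷ (ΔI/Ī) = (82.2/166.7) ÷ (-11270/41935) = -1.835.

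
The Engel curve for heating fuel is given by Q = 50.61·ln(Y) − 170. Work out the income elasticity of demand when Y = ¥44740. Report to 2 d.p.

0.14

At Y = 44740: Q = 371.963.
dQ/dY = 50.61/Y = 0.0011312 at this income.
η = (dQ/dY)·(Y/Q) = 0.0011312 × (44740/371.963) = 0.14.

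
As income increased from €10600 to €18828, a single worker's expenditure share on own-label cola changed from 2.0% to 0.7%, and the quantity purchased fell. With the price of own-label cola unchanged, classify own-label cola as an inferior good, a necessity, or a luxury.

inferior good

Quantity demanded falls as income rises, so η < 0.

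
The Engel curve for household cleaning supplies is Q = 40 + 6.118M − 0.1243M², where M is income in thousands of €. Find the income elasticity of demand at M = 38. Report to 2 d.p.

-1.36

At M = 38: Q = 92.9948.
dQ/dM = 6.118 − 0.2486M = -3.32880.
η = (dQ/dM)·(M/Q) = -3.32880 × (38/92.9948) = -1.36.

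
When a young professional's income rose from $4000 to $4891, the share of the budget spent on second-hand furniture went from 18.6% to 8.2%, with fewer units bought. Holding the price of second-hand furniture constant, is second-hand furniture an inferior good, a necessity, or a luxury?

inferior good

Quantity demanded falls as income rises, so η < 0.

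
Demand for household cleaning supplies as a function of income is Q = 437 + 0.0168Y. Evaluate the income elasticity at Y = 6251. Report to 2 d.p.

0.19

At Y = 6251: Q = 542.017.
dQ/dY = 0.0168.
η = (dQ/dY)·(Y/Q) = 0.0168 × (6251/542.017) = 0.19.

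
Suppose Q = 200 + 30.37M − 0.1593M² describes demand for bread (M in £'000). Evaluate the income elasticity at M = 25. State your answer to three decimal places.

At M = 25: Q = 859.6875.
dQ/dM = 30.37 − 0.3186M = 22.40500.
η = (dQ/dM)·(M/Q) = 22.40500 × (25/859.6875) = 0.652.

0.652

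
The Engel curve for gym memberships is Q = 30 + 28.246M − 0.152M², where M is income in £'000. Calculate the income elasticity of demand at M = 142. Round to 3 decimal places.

At M = 142: Q = 976.0040.
dQ/dM = 28.246 − 0.304M = -14.92200.
η = (dQ/dM)·(M/Q) = -14.92200 × (142/976.0040) = -2.171.

-2.171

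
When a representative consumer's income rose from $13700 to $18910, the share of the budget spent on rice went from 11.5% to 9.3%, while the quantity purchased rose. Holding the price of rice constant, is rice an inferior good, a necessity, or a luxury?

Quantity rises but the budget share falls as income rises, so 0 < η < 1.

necessity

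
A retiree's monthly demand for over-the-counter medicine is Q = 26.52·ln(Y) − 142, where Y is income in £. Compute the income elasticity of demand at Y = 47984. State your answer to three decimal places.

At Y = 47984: Q = 143.849.
dQ/dY = 26.52/Y = 0.000552684 at this income.
η = (dQ/dY)·(Y/Q) = 0.000552684 × (47984/143.849) = 0.184.

0.184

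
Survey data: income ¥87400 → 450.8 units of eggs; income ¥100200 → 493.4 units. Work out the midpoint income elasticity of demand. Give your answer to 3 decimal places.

0.661

ΔQ = 493.4 − 450.8 = 42.6; midpoint Q̄ = (450.8 + 493.4)/2 = 472.1.
ΔI = 100200 − 87400 = 12800; midpoint Ī = (87400 + 100200)/2 = 93800.
η = (ΔQ/Q̄) ÷ (ΔI/Ī) = (42.6/472.1) ÷ (12800/93800) = 0.661.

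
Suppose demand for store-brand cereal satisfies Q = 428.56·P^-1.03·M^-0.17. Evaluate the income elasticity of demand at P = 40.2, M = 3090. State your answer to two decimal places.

For a multiplicative demand Q = A·P^α·M^β, the income elasticity is β everywhere.
Here β = -0.17, so η = -0.17.

-0.17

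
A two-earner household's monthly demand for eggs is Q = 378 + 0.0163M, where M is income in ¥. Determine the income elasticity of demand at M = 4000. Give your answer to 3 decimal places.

At M = 4000: Q = 443.200.
dQ/dM = 0.0163.
η = (dQ/dM)·(M/Q) = 0.0163 × (4000/443.200) = 0.147.

0.147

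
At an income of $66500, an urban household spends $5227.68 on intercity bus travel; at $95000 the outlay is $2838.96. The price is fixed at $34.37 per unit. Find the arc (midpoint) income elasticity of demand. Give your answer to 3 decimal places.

With a constant price, Q₁ = 5227.68/34.37 = 152.100 and Q₂ = 2838.96/34.37 = 82.600 (equivalently, work directly with expenditure since P cancels).
Midpoint %ΔQ = (2838.96 − 5227.68)/4033.32 = -0.59225; midpoint %ΔI = (95000 − 66500)/80750 = 0.35294.
η = -0.59225 / 0.35294 = -1.678.

-1.678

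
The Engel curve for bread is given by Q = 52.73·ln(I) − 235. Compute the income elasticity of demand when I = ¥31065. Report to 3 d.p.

At I = 31065: Q = 310.431.
dQ/dI = 52.73/I = 0.00169741 at this income.
η = (dQ/dI)·(I/Q) = 0.00169741 × (31065/310.431) = 0.170.

0.170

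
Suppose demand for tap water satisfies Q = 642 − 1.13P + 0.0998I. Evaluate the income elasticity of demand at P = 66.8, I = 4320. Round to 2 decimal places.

At P = 66.8, I = 4320: Q = 997.652.
Holding P constant, ∂Q/∂I = 0.0998.
η_I = (∂Q/∂I)·(I/Q) = 0.0998 × (4320/997.652) = 0.43.

0.43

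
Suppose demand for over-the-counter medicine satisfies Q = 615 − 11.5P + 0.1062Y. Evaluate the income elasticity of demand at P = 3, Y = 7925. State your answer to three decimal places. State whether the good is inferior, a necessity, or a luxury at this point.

At P = 3, Y = 7925: Q = 1422.135.
Holding P constant, ∂Q/∂Y = 0.1062.
η_Y = (∂Q/∂Y)·(Y/Q) = 0.1062 × (7925/1422.135) = 0.592.
Since 0 < η < 1, this is a necessity.

0.592 (necessity)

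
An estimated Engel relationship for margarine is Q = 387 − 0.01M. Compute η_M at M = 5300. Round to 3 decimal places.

-0.159

At M = 5300: Q = 334.000.
dQ/dM = −0.01.
η = (dQ/dM)·(M/Q) = -0.01 × (5300/334.000) = -0.159.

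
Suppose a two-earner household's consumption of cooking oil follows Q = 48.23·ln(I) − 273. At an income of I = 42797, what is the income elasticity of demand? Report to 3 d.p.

At I = 42797: Q = 241.335.
dQ/dI = 48.23/I = 0.00112695 at this income.
η = (dQ/dI)·(I/Q) = 0.00112695 × (42797/241.335) = 0.200.

0.200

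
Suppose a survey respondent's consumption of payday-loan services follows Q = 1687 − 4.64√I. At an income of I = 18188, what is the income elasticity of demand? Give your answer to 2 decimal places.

At I = 18188: Q = 1061.236.
dQ/dI = -4.64/(2√I) = -0.0172027 at this income.
η = (dQ/dI)·(I/Q) = -0.0172027 × (18188/1061.236) = -0.29.

-0.29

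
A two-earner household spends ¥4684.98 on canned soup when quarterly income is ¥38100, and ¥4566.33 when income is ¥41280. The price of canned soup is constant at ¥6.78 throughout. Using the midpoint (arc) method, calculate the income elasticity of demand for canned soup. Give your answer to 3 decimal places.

With a constant price, Q₁ = 4684.98/6.78 = 691.000 and Q₂ = 4566.33/6.78 = 673.500 (equivalently, work directly with expenditure since P cancels).
Midpoint %ΔQ = (4566.33 − 4684.98)/4625.66 = -0.02565; midpoint %ΔI = (41280 − 38100)/39690 = 0.08012.
η = -0.02565 / 0.08012 = -0.320.

-0.320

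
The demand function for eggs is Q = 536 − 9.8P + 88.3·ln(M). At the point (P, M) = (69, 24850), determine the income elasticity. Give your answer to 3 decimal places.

0.117

At P = 69, M = 24850: Q = 753.450.
Holding P constant, ∂Q/∂M = 88.3/M = 0.00355332.
η_M = (∂Q/∂M)·(M/Q) = 0.00355332 × (24850/753.450) = 0.117.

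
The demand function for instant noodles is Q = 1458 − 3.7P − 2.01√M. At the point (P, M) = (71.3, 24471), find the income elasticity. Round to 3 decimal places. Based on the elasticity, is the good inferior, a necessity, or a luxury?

-0.179 (inferior good)

At P = 71.3, M = 24471: Q = 879.761.
Holding P constant, ∂Q/∂M = -2.01/(2√M) = -0.00642451.
η_M = (∂Q/∂M)·(M/Q) = -0.00642451 × (24471/879.761) = -0.179.
Since η < 0, this is an inferior good.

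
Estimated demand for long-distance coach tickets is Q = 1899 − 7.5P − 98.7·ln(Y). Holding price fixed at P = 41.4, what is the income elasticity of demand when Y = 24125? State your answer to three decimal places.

-0.167

At P = 41.4, Y = 24125: Q = 592.518.
Holding P constant, ∂Q/∂Y = -98.7/Y = -0.00409119.
η_Y = (∂Q/∂Y)·(Y/Q) = -0.00409119 × (24125/592.518) = -0.167.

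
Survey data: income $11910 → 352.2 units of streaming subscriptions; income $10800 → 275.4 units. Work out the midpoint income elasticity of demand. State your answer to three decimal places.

ΔQ = 275.4 − 352.2 = -76.8; midpoint Q̄ = (352.2 + 275.4)/2 = 313.8.
ΔI = 10800 − 11910 = -1110; midpoint Ī = (11910 + 10800)/2 = 11355.
η = (ΔQ/Q̄) ÷ (ΔI/Ī) = (-76.8/313.8) ÷ (-1110/11355) = 2.504.

2.504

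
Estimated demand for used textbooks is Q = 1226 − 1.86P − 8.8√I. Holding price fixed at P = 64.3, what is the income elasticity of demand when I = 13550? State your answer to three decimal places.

-6.243

At P = 64.3, I = 13550: Q = 82.043.
Holding P constant, ∂Q/∂I = -8.8/(2√I) = -0.0377992.
η_I = (∂Q/∂I)·(I/Q) = -0.0377992 × (13550/82.043) = -6.243.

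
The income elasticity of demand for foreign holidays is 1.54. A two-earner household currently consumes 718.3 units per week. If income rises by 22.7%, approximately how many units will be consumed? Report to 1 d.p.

969.4

%ΔQ ≈ η × %ΔI = 1.54 × 22.7% = 34.958%.
New Q ≈ 718.3 × (1 + 0.34958) = 969.4.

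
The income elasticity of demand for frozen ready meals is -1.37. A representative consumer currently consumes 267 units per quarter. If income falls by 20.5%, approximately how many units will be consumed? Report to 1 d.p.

%ΔQ ≈ η × %ΔI = -1.37 × (-20.5%) = 28.085%.
New Q ≈ 267 × (1 + 0.28085) = 342.0.

342.0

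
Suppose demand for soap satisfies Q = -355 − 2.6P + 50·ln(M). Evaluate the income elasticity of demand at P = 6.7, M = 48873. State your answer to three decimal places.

At P = 6.7, M = 48873: Q = 167.429.
Holding P constant, ∂Q/∂M = 50/M = 0.00102306.
η_M = (∂Q/∂M)·(M/Q) = 0.00102306 × (48873/167.429) = 0.299.

0.299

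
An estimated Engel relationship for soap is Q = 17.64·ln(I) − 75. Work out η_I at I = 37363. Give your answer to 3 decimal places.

At I = 37363: Q = 110.722.
dQ/dI = 17.64/I = 0.000472125 at this income.
η = (dQ/dI)·(I/Q) = 0.000472125 × (37363/110.722) = 0.159.

0.159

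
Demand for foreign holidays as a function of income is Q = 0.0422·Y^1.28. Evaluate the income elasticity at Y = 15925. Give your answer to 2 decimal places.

For Q = A·Y^β the income elasticity is constant and equal to β.
Here β = 1.28, so η = 1.28.

1.28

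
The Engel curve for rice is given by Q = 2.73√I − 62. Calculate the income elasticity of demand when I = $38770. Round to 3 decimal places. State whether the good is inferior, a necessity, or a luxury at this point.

At I = 38770: Q = 475.540.
dQ/dI = 2.73/(2√I) = 0.00693242 at this income.
η = (dQ/dI)·(I/Q) = 0.00693242 × (38770/475.540) = 0.565.
Since 0 < η < 1, the good is a necessity.

0.565 (necessity)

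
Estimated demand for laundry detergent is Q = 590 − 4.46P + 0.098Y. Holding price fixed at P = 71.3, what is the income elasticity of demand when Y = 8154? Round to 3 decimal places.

At P = 71.3, Y = 8154: Q = 1071.094.
Holding P constant, ∂Q/∂Y = 0.098.
η_Y = (∂Q/∂Y)·(Y/Q) = 0.098 × (8154/1071.094) = 0.746.

0.746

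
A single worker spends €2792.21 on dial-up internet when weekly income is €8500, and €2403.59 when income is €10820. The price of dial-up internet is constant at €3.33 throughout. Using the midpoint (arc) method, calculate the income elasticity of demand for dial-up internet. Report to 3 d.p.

-0.623

With a constant price, Q₁ = 2792.21/3.33 = 838.502 and Q₂ = 2403.59/3.33 = 721.799 (equivalently, work directly with expenditure since P cancels).
Midpoint %ΔQ = (2403.59 − 2792.21)/2597.90 = -0.14959; midpoint %ΔI = (10820 − 8500)/9660 = 0.24017.
η = -0.14959 / 0.24017 = -0.623.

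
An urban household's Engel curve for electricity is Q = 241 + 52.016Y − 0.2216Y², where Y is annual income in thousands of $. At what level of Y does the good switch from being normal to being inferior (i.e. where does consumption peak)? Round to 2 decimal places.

dQ/dY = 52.016 − 0.4432Y.
The good is inferior where dQ/dY < 0. Setting dQ/dY = 0 gives Y = 52.016 / 0.4432 = 117.36.

117.36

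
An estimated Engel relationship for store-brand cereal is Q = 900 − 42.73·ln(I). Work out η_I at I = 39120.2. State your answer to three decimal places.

-0.095

At I = 39120.2: Q = 448.156.
dQ/dI = -42.73/I = -0.00109227 at this income.
η = (dQ/dI)·(I/Q) = -0.00109227 × (39120.2/448.156) = -0.095.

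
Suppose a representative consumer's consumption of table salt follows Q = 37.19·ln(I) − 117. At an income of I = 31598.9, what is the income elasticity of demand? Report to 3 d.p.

At I = 31598.9: Q = 268.321.
dQ/dI = 37.19/I = 0.00117694 at this income.
η = (dQ/dI)·(I/Q) = 0.00117694 × (31598.9/268.321) = 0.139.

0.139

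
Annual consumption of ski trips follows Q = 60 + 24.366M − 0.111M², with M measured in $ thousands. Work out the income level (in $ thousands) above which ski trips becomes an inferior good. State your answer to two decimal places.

dQ/dM = 24.366 − 0.222M.
The good is inferior where dQ/dM < 0. Setting dQ/dM = 0 gives M = 24.366 / 0.222 = 109.76.

109.76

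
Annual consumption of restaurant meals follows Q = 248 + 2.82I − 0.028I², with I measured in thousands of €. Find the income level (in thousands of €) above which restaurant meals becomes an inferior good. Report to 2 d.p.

50.36

dQ/dI = 2.82 − 0.056I.
The good is inferior where dQ/dI < 0. Setting dQ/dI = 0 gives I = 2.82 / 0.056 = 50.36.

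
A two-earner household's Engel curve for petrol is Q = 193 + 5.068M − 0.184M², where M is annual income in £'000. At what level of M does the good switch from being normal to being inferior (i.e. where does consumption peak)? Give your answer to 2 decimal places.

13.77

dQ/dM = 5.068 − 0.368M.
The good is inferior where dQ/dM < 0. Setting dQ/dM = 0 gives M = 5.068 / 0.368 = 13.77.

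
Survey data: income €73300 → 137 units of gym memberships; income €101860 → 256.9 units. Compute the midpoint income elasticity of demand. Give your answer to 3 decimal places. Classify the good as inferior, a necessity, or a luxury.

ΔQ = 256.9 − 137 = 119.9; midpoint Q̄ = (137 + 256.9)/2 = 196.95.
ΔI = 101860 − 73300 = 28560; midpoint Ī = (73300 + 101860)/2 = 87580.
η = (ΔQ/Q̄) ÷ (ΔI/Ī) = (119.9/196.95) ÷ (28560/87580) = 1.867.
η > 1 ⇒ luxury.

1.867 (luxury)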